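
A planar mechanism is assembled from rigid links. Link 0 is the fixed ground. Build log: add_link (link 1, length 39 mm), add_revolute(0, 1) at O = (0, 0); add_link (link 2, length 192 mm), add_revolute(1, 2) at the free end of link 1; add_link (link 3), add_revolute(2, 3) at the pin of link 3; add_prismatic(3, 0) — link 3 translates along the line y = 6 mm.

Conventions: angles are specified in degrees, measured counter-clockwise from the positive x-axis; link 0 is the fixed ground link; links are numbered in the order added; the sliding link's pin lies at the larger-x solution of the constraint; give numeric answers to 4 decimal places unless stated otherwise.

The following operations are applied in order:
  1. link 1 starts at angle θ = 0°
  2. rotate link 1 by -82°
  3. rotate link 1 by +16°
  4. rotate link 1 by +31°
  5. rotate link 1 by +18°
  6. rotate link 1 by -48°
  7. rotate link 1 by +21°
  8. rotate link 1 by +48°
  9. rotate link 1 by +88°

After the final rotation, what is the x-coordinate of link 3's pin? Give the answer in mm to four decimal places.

geometry: r = 39 mm, L = 192 mm, e = 6 mm; θ starts at 0°
rotate link 1 by -82°: θ ← 0° -82° = -82°
rotate link 1 by +16°: θ ← -82° +16° = -66°
rotate link 1 by +31°: θ ← -66° +31° = -35°
rotate link 1 by +18°: θ ← -35° +18° = -17°
rotate link 1 by -48°: θ ← -17° -48° = -65°
rotate link 1 by +21°: θ ← -65° +21° = -44°
rotate link 1 by +48°: θ ← -44° +48° = 4°
rotate link 1 by +88°: θ ← 4° +88° = 92°
crank pin P = (r cos θ, r sin θ) = (-1.361080, 38.976242)
h = r sin θ − e = 38.976242 − 6 = 32.976242
x = r cos θ + √(L² − h²) = -1.361080 + 189.146947 = 187.785866

187.7859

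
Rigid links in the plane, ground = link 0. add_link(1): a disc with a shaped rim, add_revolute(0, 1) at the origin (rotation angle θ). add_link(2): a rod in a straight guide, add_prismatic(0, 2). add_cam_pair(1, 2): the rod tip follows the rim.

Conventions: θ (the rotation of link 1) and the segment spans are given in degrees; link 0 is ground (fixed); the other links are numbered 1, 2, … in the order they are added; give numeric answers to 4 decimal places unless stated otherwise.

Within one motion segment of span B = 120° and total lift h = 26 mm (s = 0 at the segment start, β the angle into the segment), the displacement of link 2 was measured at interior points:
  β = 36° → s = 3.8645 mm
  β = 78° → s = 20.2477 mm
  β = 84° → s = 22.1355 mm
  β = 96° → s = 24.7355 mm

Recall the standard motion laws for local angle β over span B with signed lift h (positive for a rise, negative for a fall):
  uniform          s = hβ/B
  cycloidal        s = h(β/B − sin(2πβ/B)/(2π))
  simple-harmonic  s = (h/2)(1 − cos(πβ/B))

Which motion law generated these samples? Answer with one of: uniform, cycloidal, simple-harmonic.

candidates at β/B = r: uniform s = h·r (linear in β); cycloidal s = h·(r − sin(2πr)/(2π)); simple-harmonic s = (h/2)(1 − cos(πr))
β=36°: printed 3.8645 | uniform 7.8000, cycloidal 3.8645, simple-harmonic 5.3588
β=78°: printed 20.2477 | uniform 16.9000, cycloidal 20.2477, simple-harmonic 18.9019
β=84°: printed 22.1355 | uniform 18.2000, cycloidal 22.1355, simple-harmonic 20.6412
β=96°: printed 24.7355 | uniform 20.8000, cycloidal 24.7355, simple-harmonic 23.5172
only one law matches every sample → cycloidal

cycloidal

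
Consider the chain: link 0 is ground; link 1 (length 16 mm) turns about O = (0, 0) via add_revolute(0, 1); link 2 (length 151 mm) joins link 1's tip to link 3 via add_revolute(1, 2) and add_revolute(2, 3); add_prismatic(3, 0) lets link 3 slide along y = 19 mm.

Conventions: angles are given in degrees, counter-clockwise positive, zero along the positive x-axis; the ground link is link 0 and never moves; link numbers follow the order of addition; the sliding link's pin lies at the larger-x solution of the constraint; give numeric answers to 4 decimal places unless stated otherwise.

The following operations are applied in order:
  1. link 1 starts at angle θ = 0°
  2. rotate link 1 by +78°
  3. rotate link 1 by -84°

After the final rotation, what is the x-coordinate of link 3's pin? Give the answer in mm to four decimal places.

geometry: r = 16 mm, L = 151 mm, e = 19 mm; θ starts at 0°
rotate link 1 by +78°: θ ← 0° +78° = 78°
rotate link 1 by -84°: θ ← 78° -84° = -6°
crank pin P = (r cos θ, r sin θ) = (15.912350, -1.672455)
h = r sin θ − e = -1.672455 − 19 = -20.672455
x = r cos θ + √(L² − h²) = 15.912350 + 149.578239 = 165.490589

165.4906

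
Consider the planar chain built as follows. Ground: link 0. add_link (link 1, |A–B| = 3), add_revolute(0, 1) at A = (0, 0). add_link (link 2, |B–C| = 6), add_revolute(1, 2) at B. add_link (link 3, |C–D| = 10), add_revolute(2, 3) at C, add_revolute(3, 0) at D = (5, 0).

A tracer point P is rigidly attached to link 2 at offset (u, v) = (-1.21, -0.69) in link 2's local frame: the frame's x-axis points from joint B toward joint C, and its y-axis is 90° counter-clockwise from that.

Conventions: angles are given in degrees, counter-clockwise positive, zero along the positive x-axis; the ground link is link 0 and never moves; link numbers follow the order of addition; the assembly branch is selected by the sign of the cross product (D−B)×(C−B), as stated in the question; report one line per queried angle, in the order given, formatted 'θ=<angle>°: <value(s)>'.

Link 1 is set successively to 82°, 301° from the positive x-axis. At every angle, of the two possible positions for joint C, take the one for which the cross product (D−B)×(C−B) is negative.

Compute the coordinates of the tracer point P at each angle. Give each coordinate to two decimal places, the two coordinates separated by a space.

A=(0,0), D=(5.00,0)
θ=82°: B = A + 3.00·(cos82°, sin82°) = (0.4175, 2.9708)
θ=82°: |BD| = 5.4612
θ=82°: circle(B,6.00) ∩ circle(D,10.00): a=-3.1289, h=5.1196
θ=82°:   candidates: C₊=(0.5770,8.9687) cross=27.959; C₋=(-4.9929,0.3771) cross=-27.959
θ=82°:   branch - wants cross < 0 → take C=(-4.9929,0.3771) (cross=-27.959)
θ=82°: ex = (C−B)/|BC| = (-0.9017,-0.4323); ey = (0.4323,-0.9017)
θ=82°: P = B + -1.21·ex + -0.69·ey = (1.2103,4.1161)
θ=301°: B = A + 3.00·(cos301°, sin301°) = (1.5451, -2.5715)
θ=301°: |BD| = 4.3068
θ=301°: circle(B,6.00) ∩ circle(D,10.00): a=-5.2766, h=2.8561
θ=301°:   candidates: C₊=(-4.3930,-3.4309) cross=12.301; C₋=(-0.9824,-8.0132) cross=-12.301
θ=301°:   branch - wants cross < 0 → take C=(-0.9824,-8.0132) (cross=-12.301)
θ=301°: ex = (C−B)/|BC| = (-0.4213,-0.9069); ey = (0.9069,-0.4213)
θ=301°: P = B + -1.21·ex + -0.69·ey = (1.4290,-1.1834)

θ=82°: 1.21 4.12
θ=301°: 1.43 -1.18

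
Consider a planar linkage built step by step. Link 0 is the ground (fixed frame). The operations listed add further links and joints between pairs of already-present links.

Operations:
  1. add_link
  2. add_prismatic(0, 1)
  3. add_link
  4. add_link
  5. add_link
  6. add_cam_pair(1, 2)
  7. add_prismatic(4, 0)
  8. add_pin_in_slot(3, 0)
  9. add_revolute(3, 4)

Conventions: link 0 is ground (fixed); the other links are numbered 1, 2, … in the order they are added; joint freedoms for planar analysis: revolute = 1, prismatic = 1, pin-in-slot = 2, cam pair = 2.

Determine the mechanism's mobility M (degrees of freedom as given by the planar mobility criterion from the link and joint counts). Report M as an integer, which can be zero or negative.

link 0 = ground. State L|J1|J2 = 1|0|0
+link1  2|0|0
P(0,1) f=1→J1  2|1|0
+link2  3|1|0
+link3  4|1|0
+link4  5|1|0
C(1,2) f=2→J2  5|1|1
P(4,0) f=1→J1  5|2|1
PS(3,0) f=2→J2  5|2|2
R(3,4) f=1→J1  5|3|2
M = 3(5−1)−2·3−2 = 12−6−2 = 4

M = 4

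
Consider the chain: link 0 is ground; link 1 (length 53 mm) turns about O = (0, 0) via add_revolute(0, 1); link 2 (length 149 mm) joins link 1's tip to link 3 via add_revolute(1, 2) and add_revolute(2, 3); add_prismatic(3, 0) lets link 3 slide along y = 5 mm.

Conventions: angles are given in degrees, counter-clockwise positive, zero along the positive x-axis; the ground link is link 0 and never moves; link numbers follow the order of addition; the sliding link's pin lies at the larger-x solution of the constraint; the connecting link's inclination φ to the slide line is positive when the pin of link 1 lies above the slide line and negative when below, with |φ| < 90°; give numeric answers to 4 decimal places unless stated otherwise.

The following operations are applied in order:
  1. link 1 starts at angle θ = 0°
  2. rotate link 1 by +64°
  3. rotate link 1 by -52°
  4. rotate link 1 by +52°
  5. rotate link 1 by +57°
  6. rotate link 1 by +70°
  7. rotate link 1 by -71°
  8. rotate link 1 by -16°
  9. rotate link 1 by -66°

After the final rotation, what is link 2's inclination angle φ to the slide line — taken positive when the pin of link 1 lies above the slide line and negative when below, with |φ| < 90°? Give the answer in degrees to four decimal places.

geometry: r = 53 mm, L = 149 mm, e = 5 mm; θ starts at 0°
rotate link 1 by +64°: θ ← 0° +64° = 64°
rotate link 1 by -52°: θ ← 64° -52° = 12°
rotate link 1 by +52°: θ ← 12° +52° = 64°
rotate link 1 by +57°: θ ← 64° +57° = 121°
rotate link 1 by +70°: θ ← 121° +70° = 191°
rotate link 1 by -71°: θ ← 191° -71° = 120°
rotate link 1 by -16°: θ ← 120° -16° = 104°
rotate link 1 by -66°: θ ← 104° -66° = 38°
h = r sin θ − e = 32.630058 − 5 = 27.630058
sin φ = h / L = 27.630058 / 149 = 0.18543663
φ = arcsin(0.18543663) = 10.686590°

10.6866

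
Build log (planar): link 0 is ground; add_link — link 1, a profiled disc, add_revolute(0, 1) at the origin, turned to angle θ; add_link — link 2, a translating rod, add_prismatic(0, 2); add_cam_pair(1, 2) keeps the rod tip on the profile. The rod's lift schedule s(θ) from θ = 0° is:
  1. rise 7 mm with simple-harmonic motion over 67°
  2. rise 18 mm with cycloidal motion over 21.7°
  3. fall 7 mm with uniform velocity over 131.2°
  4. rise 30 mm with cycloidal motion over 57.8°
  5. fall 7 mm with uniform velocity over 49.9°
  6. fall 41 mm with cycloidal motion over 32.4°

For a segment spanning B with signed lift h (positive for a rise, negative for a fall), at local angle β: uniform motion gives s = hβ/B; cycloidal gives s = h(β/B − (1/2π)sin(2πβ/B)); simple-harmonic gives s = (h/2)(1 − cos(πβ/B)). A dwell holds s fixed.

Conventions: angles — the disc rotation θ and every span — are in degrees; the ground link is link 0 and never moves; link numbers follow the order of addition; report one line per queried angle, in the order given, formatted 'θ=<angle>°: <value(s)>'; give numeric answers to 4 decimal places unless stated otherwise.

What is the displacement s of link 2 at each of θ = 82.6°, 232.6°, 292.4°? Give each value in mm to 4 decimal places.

seg 1 [0°–67°] simple-harmonic, h=7: full span → s += 7 → s = 7.0000
seg 2 [67°–88.7°] cycloidal, h=18: θ=82.6° here. β=15.6, B=21.7. 18·(0.7189 − sin(2π·0.7189)/(2π)) = 15.7503 → s = 22.7503
seg 2 [67°–88.7°] cycloidal, h=18: full span → s += 18 → s = 25.0000
seg 3 [88.7°–219.9°] uniform, h=-7: full span → s += -7 → s = 18.0000
seg 4 [219.9°–277.7°] cycloidal, h=30: θ=232.6° here. β=12.7, B=57.8. 30·(0.2197 − sin(2π·0.2197)/(2π)) = 1.9032 → s = 19.9032
seg 4 [219.9°–277.7°] cycloidal, h=30: full span → s += 30 → s = 48.0000
seg 5 [277.7°–327.6°] uniform, h=-7: θ=292.4° here. β=14.7, B=49.9. -7·14.7/49.9 = -2.0621 → s = 45.9379

θ=82.6°: 22.7503
θ=232.6°: 19.9032
θ=292.4°: 45.9379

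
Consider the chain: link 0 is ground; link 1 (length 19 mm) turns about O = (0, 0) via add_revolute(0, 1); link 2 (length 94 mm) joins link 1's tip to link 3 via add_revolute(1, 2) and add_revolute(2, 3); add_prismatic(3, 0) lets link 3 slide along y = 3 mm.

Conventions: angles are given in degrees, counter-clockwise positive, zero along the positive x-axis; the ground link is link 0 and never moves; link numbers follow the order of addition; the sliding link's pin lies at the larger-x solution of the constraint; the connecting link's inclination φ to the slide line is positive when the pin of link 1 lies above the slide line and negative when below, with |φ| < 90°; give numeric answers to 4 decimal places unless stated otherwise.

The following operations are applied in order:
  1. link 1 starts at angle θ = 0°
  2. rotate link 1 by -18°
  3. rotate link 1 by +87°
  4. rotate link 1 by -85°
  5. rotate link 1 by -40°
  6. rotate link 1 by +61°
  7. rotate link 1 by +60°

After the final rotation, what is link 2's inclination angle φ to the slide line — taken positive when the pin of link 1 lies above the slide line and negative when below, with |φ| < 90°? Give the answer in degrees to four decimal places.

geometry: r = 19 mm, L = 94 mm, e = 3 mm; θ starts at 0°
rotate link 1 by -18°: θ ← 0° -18° = -18°
rotate link 1 by +87°: θ ← -18° +87° = 69°
rotate link 1 by -85°: θ ← 69° -85° = -16°
rotate link 1 by -40°: θ ← -16° -40° = -56°
rotate link 1 by +61°: θ ← -56° +61° = 5°
rotate link 1 by +60°: θ ← 5° +60° = 65°
h = r sin θ − e = 17.219848 − 3 = 14.219848
sin φ = h / L = 14.219848 / 94 = 0.15127498
φ = arcsin(0.15127498) = 8.700821°

8.7008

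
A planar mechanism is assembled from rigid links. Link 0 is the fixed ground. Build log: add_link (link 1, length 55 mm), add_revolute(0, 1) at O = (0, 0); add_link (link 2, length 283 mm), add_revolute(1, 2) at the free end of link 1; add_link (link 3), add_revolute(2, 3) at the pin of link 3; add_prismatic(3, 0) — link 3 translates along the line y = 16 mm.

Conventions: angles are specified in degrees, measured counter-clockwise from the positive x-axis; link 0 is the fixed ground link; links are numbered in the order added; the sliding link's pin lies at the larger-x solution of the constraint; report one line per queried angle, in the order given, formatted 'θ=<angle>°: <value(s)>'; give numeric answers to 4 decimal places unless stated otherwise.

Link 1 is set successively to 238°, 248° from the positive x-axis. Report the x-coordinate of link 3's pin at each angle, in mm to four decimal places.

geometry: r = 55 mm, L = 283 mm, e = 16 mm
θ=238°: crank pin P = (r cos θ, r sin θ) = (-29.145560, -46.642645)
θ=238°: h = r sin θ − e = -46.642645 − 16 = -62.642645
θ=238°: x = r cos θ + √(L² − h²) = -29.145560 + 275.979889 = 246.834329
θ=248°: crank pin P = (r cos θ, r sin θ) = (-20.603363, -50.995112)
θ=248°: h = r sin θ − e = -50.995112 − 16 = -66.995112
θ=248°: x = r cos θ + √(L² − h²) = -20.603363 + 274.955733 = 254.352370

θ=238°: 246.8343
θ=248°: 254.3524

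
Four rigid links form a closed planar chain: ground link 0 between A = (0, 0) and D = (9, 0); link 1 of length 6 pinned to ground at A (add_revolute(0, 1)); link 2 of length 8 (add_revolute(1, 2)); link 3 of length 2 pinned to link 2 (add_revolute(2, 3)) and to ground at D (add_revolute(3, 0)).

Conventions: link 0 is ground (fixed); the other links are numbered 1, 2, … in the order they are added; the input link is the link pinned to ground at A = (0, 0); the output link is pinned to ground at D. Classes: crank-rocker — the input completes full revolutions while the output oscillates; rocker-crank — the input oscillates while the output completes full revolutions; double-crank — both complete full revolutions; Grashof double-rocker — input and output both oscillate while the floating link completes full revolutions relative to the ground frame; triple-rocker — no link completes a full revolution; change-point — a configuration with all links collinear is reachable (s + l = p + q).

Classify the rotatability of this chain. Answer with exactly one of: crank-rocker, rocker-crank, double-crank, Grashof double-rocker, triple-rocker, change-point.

lengths: ground=9, input=6, coupler=8, output=2
sorted: s=2 (shortest), l=9 (longest), p+q=14
s + l = 11 vs p + q = 14
s + l < p + q (Grashof) with shortest = output link → rocker-crank

rocker-crank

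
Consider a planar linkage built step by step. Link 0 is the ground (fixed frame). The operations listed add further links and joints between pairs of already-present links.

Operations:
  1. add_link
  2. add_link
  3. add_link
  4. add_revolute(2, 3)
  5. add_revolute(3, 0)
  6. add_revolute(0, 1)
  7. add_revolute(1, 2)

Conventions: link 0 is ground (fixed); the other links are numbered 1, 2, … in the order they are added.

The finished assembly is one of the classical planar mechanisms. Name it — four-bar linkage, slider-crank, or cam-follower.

links: 4 (incl. ground); joints: 4 revolute, 0 prismatic, 0 higher (cam) pair, forming one closed loop
4 links in a single 4R loop → four-bar linkage

four-bar linkage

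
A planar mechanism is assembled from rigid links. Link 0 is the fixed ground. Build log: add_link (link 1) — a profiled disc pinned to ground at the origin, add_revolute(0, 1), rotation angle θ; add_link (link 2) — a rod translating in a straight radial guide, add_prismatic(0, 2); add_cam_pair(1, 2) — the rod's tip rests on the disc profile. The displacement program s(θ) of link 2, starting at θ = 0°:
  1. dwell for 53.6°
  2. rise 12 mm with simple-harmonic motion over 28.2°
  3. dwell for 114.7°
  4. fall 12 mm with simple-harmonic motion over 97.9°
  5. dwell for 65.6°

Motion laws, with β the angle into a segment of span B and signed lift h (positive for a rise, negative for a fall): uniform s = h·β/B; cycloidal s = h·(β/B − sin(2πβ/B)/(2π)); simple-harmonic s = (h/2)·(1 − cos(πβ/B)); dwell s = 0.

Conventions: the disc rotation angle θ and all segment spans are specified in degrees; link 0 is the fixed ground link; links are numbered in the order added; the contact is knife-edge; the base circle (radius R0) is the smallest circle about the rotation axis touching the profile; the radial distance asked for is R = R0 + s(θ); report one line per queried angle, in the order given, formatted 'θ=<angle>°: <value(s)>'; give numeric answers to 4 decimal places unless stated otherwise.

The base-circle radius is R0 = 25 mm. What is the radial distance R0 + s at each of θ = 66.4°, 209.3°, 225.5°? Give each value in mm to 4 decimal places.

seg 1 [0°–53.6°] dwell: s stays 0.0000
seg 2 [53.6°–81.8°] simple-harmonic, h=12: θ=66.4° here. β=12.8, B=28.2. 12/2·(1 − cos(π·0.4539)) = 5.1341 → s = 5.1341
seg 2 [53.6°–81.8°] simple-harmonic, h=12: full span → s += 12 → s = 12.0000
seg 3 [81.8°–196.5°] dwell: s stays 12.0000
seg 4 [196.5°–294.4°] simple-harmonic, h=-12: θ=209.3° here. β=12.8, B=97.9. -12/2·(1 − cos(π·0.1307)) = -0.4991 → s = 11.5009
seg 4 [196.5°–294.4°] simple-harmonic, h=-12: θ=225.5° here. β=29, B=97.9. -12/2·(1 − cos(π·0.2962)) = -2.4159 → s = 9.5841
θ=66.4°: R = R0 + s = 25 + 5.1341 = 30.1341
θ=209.3°: R = R0 + s = 25 + 11.5009 = 36.5009
θ=225.5°: R = R0 + s = 25 + 9.5841 = 34.5841

θ=66.4°: 30.1341
θ=209.3°: 36.5009
θ=225.5°: 34.5841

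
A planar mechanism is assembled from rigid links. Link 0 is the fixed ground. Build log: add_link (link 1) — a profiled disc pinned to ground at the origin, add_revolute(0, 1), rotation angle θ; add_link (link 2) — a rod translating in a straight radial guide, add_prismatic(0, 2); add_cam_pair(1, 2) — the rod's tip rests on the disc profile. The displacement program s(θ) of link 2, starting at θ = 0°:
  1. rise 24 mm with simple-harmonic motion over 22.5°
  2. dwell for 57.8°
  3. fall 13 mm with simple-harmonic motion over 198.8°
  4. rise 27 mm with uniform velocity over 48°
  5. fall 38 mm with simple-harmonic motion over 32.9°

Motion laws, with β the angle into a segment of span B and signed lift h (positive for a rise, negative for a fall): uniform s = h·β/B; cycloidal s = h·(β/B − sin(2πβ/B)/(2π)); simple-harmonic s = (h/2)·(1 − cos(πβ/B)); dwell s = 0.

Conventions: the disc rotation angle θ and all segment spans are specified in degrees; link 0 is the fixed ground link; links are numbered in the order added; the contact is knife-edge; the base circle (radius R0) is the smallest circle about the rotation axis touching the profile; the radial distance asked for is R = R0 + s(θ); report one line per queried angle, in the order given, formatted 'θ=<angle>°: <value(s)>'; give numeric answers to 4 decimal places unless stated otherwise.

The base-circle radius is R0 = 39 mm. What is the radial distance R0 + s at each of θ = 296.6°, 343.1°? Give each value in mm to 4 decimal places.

seg 1 [0°–22.5°] simple-harmonic, h=24: full span → s += 24 → s = 24.0000
seg 2 [22.5°–80.3°] dwell: s stays 24.0000
seg 3 [80.3°–279.1°] simple-harmonic, h=-13: full span → s += -13 → s = 11.0000
seg 4 [279.1°–327.1°] uniform, h=27: θ=296.6° here. β=17.5, B=48. 27·17.5/48 = 9.8438 → s = 20.8438
seg 4 [279.1°–327.1°] uniform, h=27: full span → s += 27 → s = 38.0000
seg 5 [327.1°–360°] simple-harmonic, h=-38: θ=343.1° here. β=16, B=32.9. -38/2·(1 − cos(π·0.4863)) = -18.1838 → s = 19.8162
θ=296.6°: R = R0 + s = 39 + 20.8438 = 59.8438
θ=343.1°: R = R0 + s = 39 + 19.8162 = 58.8162

θ=296.6°: 59.8438
θ=343.1°: 58.8162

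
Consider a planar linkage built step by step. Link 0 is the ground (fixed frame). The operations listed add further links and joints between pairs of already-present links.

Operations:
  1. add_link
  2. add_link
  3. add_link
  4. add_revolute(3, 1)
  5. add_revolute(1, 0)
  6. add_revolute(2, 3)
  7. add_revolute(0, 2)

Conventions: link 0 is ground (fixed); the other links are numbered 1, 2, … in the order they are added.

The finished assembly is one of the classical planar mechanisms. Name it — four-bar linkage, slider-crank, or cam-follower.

links: 4 (incl. ground); joints: 4 revolute, 0 prismatic, 0 higher (cam) pair, forming one closed loop
4 links in a single 4R loop → four-bar linkage

four-bar linkage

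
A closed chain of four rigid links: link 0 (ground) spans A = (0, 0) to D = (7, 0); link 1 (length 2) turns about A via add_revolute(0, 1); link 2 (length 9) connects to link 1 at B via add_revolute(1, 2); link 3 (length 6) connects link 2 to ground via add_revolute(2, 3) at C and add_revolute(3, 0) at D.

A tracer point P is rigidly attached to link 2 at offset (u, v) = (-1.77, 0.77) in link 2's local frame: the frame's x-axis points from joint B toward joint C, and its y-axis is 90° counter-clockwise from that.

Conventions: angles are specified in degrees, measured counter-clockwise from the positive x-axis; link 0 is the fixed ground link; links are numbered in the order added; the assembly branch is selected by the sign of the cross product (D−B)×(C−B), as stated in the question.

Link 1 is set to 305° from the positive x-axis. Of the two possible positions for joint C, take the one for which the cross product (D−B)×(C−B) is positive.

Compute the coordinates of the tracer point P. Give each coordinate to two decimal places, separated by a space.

A=(0,0), D=(7.00,0)
B = A + 2.00·(cos305°, sin305°) = (1.1472, -1.6383)
|BD| = 6.0778
circle(B,9.00) ∩ circle(D,6.00): a=6.7409, h=5.9632
  candidates: C₊=(6.0311,5.9213) cross=36.244; C₋=(9.2460,-5.5638) cross=-36.244
  branch + wants cross > 0 → take C=(6.0311,5.9213) (cross=36.244)
ex = (C−B)/|BC| = (0.5427,0.8400); ey = (-0.8400,0.5427)
P = B + -1.77·ex + 0.77·ey = (-0.4601,-2.7072)

-0.46 -2.71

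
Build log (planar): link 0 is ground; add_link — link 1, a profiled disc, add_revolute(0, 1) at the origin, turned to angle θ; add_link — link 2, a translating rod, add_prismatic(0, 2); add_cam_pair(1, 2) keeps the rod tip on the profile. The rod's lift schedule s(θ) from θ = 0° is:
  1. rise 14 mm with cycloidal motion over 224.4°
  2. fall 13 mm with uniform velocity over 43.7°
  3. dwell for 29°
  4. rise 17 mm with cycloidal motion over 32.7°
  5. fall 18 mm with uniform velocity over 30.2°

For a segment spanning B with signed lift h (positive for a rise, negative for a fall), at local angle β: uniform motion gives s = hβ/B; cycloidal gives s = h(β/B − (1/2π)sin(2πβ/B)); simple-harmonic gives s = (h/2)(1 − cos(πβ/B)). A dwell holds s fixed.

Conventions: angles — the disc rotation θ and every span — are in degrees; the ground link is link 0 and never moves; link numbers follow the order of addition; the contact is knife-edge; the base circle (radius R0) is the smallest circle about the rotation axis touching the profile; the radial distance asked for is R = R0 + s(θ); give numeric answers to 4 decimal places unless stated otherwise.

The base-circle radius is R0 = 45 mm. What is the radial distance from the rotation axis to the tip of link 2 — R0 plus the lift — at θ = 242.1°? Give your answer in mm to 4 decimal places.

seg 1 [0°–224.4°] cycloidal, h=14: full span → s += 14 → s = 14.0000
seg 2 [224.4°–268.1°] uniform, h=-13: θ=242.1° here. β=17.7, B=43.7. -13·17.7/43.7 = -5.2654 → s = 8.7346
R = R0 + s = 45 + 8.7346 = 53.7346

53.7346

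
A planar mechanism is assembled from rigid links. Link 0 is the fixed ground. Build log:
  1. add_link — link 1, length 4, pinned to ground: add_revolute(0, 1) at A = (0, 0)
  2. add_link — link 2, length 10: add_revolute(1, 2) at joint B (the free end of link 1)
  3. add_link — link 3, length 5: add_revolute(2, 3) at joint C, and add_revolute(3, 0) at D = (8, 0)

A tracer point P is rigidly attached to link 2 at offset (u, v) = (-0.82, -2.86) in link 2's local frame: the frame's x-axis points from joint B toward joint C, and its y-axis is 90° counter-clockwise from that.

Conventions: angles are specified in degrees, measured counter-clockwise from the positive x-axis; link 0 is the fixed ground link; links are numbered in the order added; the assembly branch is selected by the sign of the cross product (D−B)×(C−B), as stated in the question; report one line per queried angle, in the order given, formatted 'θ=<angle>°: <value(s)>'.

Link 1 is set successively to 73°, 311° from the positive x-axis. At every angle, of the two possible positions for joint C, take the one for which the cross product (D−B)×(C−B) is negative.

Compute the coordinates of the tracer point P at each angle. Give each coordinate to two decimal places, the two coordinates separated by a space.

A=(0,0), D=(8.00,0)
θ=73°: B = A + 4.00·(cos73°, sin73°) = (1.1695, 3.8252)
θ=73°: |BD| = 7.8287
θ=73°: circle(B,10.00) ∩ circle(D,5.00): a=8.7044, h=4.9227
θ=73°:   candidates: C₊=(11.1694,3.8672) cross=38.538; C₋=(6.3588,-4.7230) cross=-38.538
θ=73°:   branch - wants cross < 0 → take C=(6.3588,-4.7230) (cross=-38.538)
θ=73°: ex = (C−B)/|BC| = (0.5189,-0.8548); ey = (0.8548,0.5189)
θ=73°: P = B + -0.82·ex + -2.86·ey = (-1.7008,3.0420)
θ=311°: B = A + 4.00·(cos311°, sin311°) = (2.6242, -3.0188)
θ=311°: |BD| = 6.1654
θ=311°: circle(B,10.00) ∩ circle(D,5.00): a=9.1650, h=4.0003
θ=311°:   candidates: C₊=(8.6567,4.9567) cross=24.663; C₋=(12.5741,-2.0192) cross=-24.663
θ=311°:   branch - wants cross < 0 → take C=(12.5741,-2.0192) (cross=-24.663)
θ=311°: ex = (C−B)/|BC| = (0.9950,0.1000); ey = (-0.1000,0.9950)
θ=311°: P = B + -0.82·ex + -2.86·ey = (2.0942,-5.9465)

θ=73°: -1.70 3.04
θ=311°: 2.09 -5.95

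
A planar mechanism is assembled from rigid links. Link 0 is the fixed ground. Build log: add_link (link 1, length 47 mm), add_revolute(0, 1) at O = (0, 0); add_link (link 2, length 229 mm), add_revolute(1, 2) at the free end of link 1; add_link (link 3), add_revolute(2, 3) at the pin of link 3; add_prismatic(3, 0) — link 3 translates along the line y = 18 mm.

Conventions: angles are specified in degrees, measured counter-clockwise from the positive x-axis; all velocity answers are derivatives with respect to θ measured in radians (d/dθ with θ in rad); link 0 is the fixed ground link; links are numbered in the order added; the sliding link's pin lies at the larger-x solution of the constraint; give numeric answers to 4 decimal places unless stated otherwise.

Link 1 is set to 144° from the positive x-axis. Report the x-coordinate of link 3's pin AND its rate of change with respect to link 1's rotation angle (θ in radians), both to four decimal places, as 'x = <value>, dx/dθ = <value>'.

geometry: r = 47 mm, L = 229 mm, e = 18 mm
crank pin P = (r cos θ, r sin θ) = (-38.023799, 27.625907)
h = r sin θ − e = 27.625907 − 18 = 9.625907
x = r cos θ + √(L² − h²) = -38.023799 + 228.797600 = 190.773802
dx/dθ = −r sin θ − h·r cos θ/√(L² − h²) (θ in radians; h = 9.625907) = -26.026181

x = 190.7738, dx/dθ = -26.0262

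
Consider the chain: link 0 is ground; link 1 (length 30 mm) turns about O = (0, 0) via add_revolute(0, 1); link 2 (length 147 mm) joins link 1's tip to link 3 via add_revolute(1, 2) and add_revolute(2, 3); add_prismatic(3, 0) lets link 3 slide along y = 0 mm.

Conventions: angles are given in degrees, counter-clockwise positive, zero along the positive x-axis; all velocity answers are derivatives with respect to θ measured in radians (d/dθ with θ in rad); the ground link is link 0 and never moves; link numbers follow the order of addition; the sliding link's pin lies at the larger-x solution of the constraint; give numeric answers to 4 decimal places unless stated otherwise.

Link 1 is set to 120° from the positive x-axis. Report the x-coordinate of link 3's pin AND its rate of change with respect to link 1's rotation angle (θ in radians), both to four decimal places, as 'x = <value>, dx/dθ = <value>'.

geometry: r = 30 mm, L = 147 mm, e = 0 mm
crank pin P = (r cos θ, r sin θ) = (-15.000000, 25.980762)
h = r sin θ − e = 25.980762 − 0 = 25.980762
x = r cos θ + √(L² − h²) = -15.000000 + 144.685867 = 129.685867
dx/dθ = −r sin θ − h·r cos θ/√(L² − h²) (θ in radians; h = 25.980762) = -23.287262

x = 129.6859, dx/dθ = -23.2873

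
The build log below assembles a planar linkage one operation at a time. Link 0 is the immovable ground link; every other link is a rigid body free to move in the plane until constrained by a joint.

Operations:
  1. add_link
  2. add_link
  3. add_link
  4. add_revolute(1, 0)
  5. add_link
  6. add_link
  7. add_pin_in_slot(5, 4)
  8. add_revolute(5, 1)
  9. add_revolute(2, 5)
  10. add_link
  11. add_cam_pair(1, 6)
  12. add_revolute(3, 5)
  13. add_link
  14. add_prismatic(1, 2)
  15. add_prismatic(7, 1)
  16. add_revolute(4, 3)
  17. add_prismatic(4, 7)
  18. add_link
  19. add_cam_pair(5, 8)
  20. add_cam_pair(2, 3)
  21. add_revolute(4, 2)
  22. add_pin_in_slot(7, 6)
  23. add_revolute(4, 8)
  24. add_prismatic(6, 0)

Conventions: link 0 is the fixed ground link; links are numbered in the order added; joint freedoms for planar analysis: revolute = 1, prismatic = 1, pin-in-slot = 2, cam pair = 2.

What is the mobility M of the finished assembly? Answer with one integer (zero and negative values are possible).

L=1 J1=0 J2=0
add link → L=2 J1=0 J2=0
add link → L=3 J1=0 J2=0
add link → L=4 J1=0 J2=0
R@1,0 dof=1 J1 → L=4 J1=1 J2=0
add link → L=5 J1=1 J2=0
add link → L=6 J1=1 J2=0
PS@5,4 dof=2 J2 → L=6 J1=1 J2=1
R@5,1 dof=1 J1 → L=6 J1=2 J2=1
R@2,5 dof=1 J1 → L=6 J1=3 J2=1
add link → L=7 J1=3 J2=1
C@1,6 dof=2 J2 → L=7 J1=3 J2=2
R@3,5 dof=1 J1 → L=7 J1=4 J2=2
add link → L=8 J1=4 J2=2
P@1,2 dof=1 J1 → L=8 J1=5 J2=2
P@7,1 dof=1 J1 → L=8 J1=6 J2=2
R@4,3 dof=1 J1 → L=8 J1=7 J2=2
P@4,7 dof=1 J1 → L=8 J1=8 J2=2
add link → L=9 J1=8 J2=2
C@5,8 dof=2 J2 → L=9 J1=8 J2=3
C@2,3 dof=2 J2 → L=9 J1=8 J2=4
R@4,2 dof=1 J1 → L=9 J1=9 J2=4
PS@7,6 dof=2 J2 → L=9 J1=9 J2=5
R@4,8 dof=1 J1 → L=9 J1=10 J2=5
P@6,0 dof=1 J1 → L=9 J1=11 J2=5
M=3(L−1)−2J1−J2=3·8−2·11−5=-3

M = -3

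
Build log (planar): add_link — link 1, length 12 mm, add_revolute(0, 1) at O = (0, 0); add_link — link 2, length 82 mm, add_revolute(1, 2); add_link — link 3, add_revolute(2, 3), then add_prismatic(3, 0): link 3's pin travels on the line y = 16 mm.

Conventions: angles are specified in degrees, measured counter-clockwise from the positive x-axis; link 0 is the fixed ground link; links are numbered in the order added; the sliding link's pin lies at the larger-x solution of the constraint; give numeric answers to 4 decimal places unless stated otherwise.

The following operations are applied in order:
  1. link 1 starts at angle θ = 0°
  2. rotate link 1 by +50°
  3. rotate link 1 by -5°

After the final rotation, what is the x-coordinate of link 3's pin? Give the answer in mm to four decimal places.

geometry: r = 12 mm, L = 82 mm, e = 16 mm; θ starts at 0°
rotate link 1 by +50°: θ ← 0° +50° = 50°
rotate link 1 by -5°: θ ← 50° -5° = 45°
crank pin P = (r cos θ, r sin θ) = (8.485281, 8.485281)
h = r sin θ − e = 8.485281 − 16 = -7.514719
x = r cos θ + √(L² − h²) = 8.485281 + 81.654939 = 90.140220

90.1402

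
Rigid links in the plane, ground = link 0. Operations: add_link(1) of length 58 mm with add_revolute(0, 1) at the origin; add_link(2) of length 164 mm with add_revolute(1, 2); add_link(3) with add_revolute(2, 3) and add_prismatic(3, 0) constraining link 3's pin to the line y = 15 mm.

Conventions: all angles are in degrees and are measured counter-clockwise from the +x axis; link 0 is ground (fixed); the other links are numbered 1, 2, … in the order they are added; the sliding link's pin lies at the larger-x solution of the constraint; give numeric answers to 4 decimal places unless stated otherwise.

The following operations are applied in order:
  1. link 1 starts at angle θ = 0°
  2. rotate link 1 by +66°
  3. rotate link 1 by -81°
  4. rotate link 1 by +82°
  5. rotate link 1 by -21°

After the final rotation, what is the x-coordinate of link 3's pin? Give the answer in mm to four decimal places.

geometry: r = 58 mm, L = 164 mm, e = 15 mm; θ starts at 0°
rotate link 1 by +66°: θ ← 0° +66° = 66°
rotate link 1 by -81°: θ ← 66° -81° = -15°
rotate link 1 by +82°: θ ← -15° +82° = 67°
rotate link 1 by -21°: θ ← 67° -21° = 46°
crank pin P = (r cos θ, r sin θ) = (40.290185, 41.721708)
h = r sin θ − e = 41.721708 − 15 = 26.721708
x = r cos θ + √(L² − h²) = 40.290185 + 161.808375 = 202.098561

202.0986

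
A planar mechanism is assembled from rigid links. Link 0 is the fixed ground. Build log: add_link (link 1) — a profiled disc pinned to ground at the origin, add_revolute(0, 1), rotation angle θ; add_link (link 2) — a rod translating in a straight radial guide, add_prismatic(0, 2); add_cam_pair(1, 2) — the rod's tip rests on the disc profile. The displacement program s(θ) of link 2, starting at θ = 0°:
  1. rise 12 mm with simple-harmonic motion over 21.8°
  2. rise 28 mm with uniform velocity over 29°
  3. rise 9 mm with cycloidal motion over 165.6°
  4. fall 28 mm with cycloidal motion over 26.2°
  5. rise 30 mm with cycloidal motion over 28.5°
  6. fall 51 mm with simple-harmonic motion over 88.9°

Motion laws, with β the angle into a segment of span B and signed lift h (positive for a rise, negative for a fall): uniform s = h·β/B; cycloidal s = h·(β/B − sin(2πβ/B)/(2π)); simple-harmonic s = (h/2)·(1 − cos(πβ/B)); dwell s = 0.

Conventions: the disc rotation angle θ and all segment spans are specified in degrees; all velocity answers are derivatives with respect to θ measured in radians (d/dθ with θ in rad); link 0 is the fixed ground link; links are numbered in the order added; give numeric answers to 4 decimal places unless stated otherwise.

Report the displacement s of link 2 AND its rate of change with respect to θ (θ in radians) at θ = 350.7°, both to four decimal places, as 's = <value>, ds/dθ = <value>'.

seg 1 [0°–21.8°] simple-harmonic, h=12: full span → s += 12 → s = 12.0000
seg 2 [21.8°–50.8°] uniform, h=28: full span → s += 28 → s = 40.0000
seg 3 [50.8°–216.4°] cycloidal, h=9: full span → s += 9 → s = 49.0000
seg 4 [216.4°–242.6°] cycloidal, h=-28: full span → s += -28 → s = 21.0000
seg 5 [242.6°–271.1°] cycloidal, h=30: full span → s += 30 → s = 51.0000
seg 6 [271.1°–360°] simple-harmonic, h=-51: θ=350.7° here. β=79.6, B=88.9. -51/2·(1 − cos(π·0.8954)) = -49.6352 → s = 1.3648
velocity in seg [271.1°–360°] (simple-harmonic), θ in radians: β = 79.6° = 1.3893 rad, B = 88.9° = 1.5516 rad; ds/dθ = (πh/(2B)) sin(πβ/B) = (π·(-51)/(2·1.5516)) sin(π·0.8954) = -16.664629 mm/rad

s = 1.3648, ds/dθ = -16.6646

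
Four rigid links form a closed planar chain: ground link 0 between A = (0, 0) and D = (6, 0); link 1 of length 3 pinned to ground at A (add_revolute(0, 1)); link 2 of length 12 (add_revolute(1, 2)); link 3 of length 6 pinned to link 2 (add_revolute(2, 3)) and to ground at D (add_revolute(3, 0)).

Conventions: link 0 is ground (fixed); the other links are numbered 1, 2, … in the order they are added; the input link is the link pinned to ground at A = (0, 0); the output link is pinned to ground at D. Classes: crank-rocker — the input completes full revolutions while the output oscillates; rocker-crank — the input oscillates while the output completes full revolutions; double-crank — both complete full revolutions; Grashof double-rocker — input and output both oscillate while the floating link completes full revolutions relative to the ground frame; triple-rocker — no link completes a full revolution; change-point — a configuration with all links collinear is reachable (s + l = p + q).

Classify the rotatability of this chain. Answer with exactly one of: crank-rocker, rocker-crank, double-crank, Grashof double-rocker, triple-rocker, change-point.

lengths: ground=6, input=3, coupler=12, output=6
sorted: s=3 (shortest), l=12 (longest), p+q=12
s + l = 15 vs p + q = 12
s + l > p + q → non-Grashof → no link fully rotates → triple-rocker

triple-rocker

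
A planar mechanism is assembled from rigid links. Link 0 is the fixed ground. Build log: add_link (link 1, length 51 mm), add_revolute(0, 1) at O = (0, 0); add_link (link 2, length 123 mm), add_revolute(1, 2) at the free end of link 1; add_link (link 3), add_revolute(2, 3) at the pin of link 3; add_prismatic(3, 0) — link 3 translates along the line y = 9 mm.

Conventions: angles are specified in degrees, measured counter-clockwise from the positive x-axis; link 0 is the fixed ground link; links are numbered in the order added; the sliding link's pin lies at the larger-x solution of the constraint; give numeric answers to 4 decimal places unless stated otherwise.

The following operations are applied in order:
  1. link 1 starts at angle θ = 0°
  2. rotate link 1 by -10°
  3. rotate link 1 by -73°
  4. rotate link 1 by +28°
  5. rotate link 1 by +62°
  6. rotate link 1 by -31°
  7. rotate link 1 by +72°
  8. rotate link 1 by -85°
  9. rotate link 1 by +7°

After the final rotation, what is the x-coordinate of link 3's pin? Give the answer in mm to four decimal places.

geometry: r = 51 mm, L = 123 mm, e = 9 mm; θ starts at 0°
rotate link 1 by -10°: θ ← 0° -10° = -10°
rotate link 1 by -73°: θ ← -10° -73° = -83°
rotate link 1 by +28°: θ ← -83° +28° = -55°
rotate link 1 by +62°: θ ← -55° +62° = 7°
rotate link 1 by -31°: θ ← 7° -31° = -24°
rotate link 1 by +72°: θ ← -24° +72° = 48°
rotate link 1 by -85°: θ ← 48° -85° = -37°
rotate link 1 by +7°: θ ← -37° +7° = -30°
crank pin P = (r cos θ, r sin θ) = (44.167296, -25.500000)
h = r sin θ − e = -25.500000 − 9 = -34.500000
x = r cos θ + √(L² − h²) = 44.167296 + 118.062483 = 162.229779

162.2298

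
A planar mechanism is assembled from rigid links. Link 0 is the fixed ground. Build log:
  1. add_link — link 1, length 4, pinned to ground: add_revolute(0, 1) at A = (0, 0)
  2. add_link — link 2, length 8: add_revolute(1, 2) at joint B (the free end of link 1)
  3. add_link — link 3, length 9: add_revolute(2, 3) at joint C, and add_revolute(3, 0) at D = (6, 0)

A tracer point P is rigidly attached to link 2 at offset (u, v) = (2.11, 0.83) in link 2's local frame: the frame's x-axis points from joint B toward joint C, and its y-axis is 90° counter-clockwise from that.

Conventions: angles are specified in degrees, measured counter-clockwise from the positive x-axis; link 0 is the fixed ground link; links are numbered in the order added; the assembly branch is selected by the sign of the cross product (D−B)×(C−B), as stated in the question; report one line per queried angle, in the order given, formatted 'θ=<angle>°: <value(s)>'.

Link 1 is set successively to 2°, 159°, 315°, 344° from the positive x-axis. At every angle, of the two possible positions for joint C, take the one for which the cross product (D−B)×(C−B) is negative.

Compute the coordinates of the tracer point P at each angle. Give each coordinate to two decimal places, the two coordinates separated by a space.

A=(0,0), D=(6.00,0)
θ=2°: B = A + 4.00·(cos2°, sin2°) = (3.9976, 0.1396)
θ=2°: |BD| = 2.0073
θ=2°: circle(B,8.00) ∩ circle(D,9.00): a=-3.2309, h=7.3186
θ=2°:   candidates: C₊=(1.2835,7.6651) cross=14.691; C₋=(0.2655,-6.9365) cross=-14.691
θ=2°:   branch - wants cross < 0 → take C=(0.2655,-6.9365) (cross=-14.691)
θ=2°: ex = (C−B)/|BC| = (-0.4665,-0.8845); ey = (0.8845,-0.4665)
θ=2°: P = B + 2.11·ex + 0.83·ey = (3.7474,-2.1139)
θ=159°: B = A + 4.00·(cos159°, sin159°) = (-3.7343, 1.4335)
θ=159°: |BD| = 9.8393
θ=159°: circle(B,8.00) ∩ circle(D,9.00): a=4.0558, h=6.8957
θ=159°:   candidates: C₊=(1.2828,7.6647) cross=67.849; C₋=(-0.7265,-5.9795) cross=-67.849
θ=159°:   branch - wants cross < 0 → take C=(-0.7265,-5.9795) (cross=-67.849)
θ=159°: ex = (C−B)/|BC| = (0.3760,-0.9266); ey = (0.9266,0.3760)
θ=159°: P = B + 2.11·ex + 0.83·ey = (-2.1719,-0.2096)
θ=315°: B = A + 4.00·(cos315°, sin315°) = (2.8284, -2.8284)
θ=315°: |BD| = 4.2496
θ=315°: circle(B,8.00) ∩ circle(D,9.00): a=0.1246, h=7.9990
θ=315°:   candidates: C₊=(-2.4026,3.2244) cross=33.992; C₋=(8.2454,-8.7154) cross=-33.992
θ=315°:   branch - wants cross < 0 → take C=(8.2454,-8.7154) (cross=-33.992)
θ=315°: ex = (C−B)/|BC| = (0.6771,-0.7359); ey = (0.7359,0.6771)
θ=315°: P = B + 2.11·ex + 0.83·ey = (4.8679,-3.8191)
θ=344°: B = A + 4.00·(cos344°, sin344°) = (3.8450, -1.1025)
θ=344°: |BD| = 2.4206
θ=344°: circle(B,8.00) ∩ circle(D,9.00): a=-2.3012, h=7.6619
θ=344°:   candidates: C₊=(-1.6934,4.6703) cross=18.547; C₋=(5.2863,-8.9717) cross=-18.547
θ=344°:   branch - wants cross < 0 → take C=(5.2863,-8.9717) (cross=-18.547)
θ=344°: ex = (C−B)/|BC| = (0.1802,-0.9836); ey = (0.9836,0.1802)
θ=344°: P = B + 2.11·ex + 0.83·ey = (5.0416,-3.0285)

θ=2°: 3.75 -2.11
θ=159°: -2.17 -0.21
θ=315°: 4.87 -3.82
θ=344°: 5.04 -3.03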